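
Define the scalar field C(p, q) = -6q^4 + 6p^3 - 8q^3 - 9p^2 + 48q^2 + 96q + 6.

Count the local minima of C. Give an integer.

1

C separates as a function of p plus a function of q, so ∇C=0 decouples.
∂C/∂p = 18p(p - 1) = 0 at p ∈ {0, 1}; ∂C/∂q = -24(q - 2)(q + 1)(q + 2) = 0 at q ∈ {-2, -1, 2}.
The Hessian is diagonal: diag(C_pp, C_qq). Second derivatives: C_pp(0)=-18, C_pp(1)=18; C_qq(-2)=-96, C_qq(-1)=72, C_qq(2)=-288.
Local minima occur where both diagonal entries positive: (1, -1). Count: 1.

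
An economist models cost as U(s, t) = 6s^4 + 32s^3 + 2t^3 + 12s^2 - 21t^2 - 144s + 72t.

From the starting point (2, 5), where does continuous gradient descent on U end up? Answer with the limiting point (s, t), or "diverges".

(1, 4)

U is separable, so gradient descent decouples: s follows -∂U/∂s, t follows -∂U/∂t.
∂U/∂s = 24(s - 1)(s + 2)(s + 3); at s=2 this is 480, so s decreases.
∂U/∂t = 6(t - 4)(t - 3); at t=5 this is 12, so t decreases.
s converges to its nearest critical value 1 (a local min of the s-part); t converges to 4. The iterate converges to (1, 4).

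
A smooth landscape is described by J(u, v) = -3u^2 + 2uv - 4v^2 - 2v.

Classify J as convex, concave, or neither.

concave

J is quadratic, so its Hessian is the constant matrix H = [[-6, 2], [2, -8]].
det(H) = 44, tr(H) = -14.
det(H) > 0 and tr(H) < 0, so H is negative definite everywhere: concave.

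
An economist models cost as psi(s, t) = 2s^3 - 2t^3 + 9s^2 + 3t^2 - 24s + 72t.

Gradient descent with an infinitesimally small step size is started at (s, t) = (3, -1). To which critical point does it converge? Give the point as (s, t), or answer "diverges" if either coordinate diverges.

(1, -3)

psi is separable, so gradient descent decouples: s follows -∂psi/∂s, t follows -∂psi/∂t.
∂psi/∂s = 6(s - 1)(s + 4); at s=3 this is 84, so s decreases.
∂psi/∂t = -6(t - 4)(t + 3); at t=-1 this is 60, so t decreases.
s converges to its nearest critical value 1 (a local min of the s-part); t converges to -3. The iterate converges to (1, -3).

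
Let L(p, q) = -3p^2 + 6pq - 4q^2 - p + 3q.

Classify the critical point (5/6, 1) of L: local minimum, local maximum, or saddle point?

local maximum

The Hessian of L is constant: H = [[-6, 6], [6, -8]].
det(H) = (-6)·(-8) − 6² = 12.
det(H) > 0 and tr(H) = -14 < 0, so H is negative definite and the point is a local maximum.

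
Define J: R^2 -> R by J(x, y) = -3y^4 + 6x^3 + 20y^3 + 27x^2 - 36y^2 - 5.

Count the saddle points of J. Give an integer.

3

J separates as a function of x plus a function of y, so ∇J=0 decouples.
∂J/∂x = 18x(x + 3) = 0 at x ∈ {-3, 0}; ∂J/∂y = -12y(y - 3)(y - 2) = 0 at y ∈ {0, 2, 3}.
The Hessian is diagonal: diag(J_xx, J_yy). Second derivatives: J_xx(-3)=-54, J_xx(0)=54; J_yy(0)=-72, J_yy(2)=24, J_yy(3)=-36.
Saddle points occur where the two diagonal entries have opposite signs: (-3, 2), (0, 0), (0, 3). Count: 3.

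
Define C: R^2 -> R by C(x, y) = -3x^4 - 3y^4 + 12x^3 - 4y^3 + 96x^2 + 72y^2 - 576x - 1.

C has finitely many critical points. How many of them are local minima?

1

C separates as a function of x plus a function of y, so ∇C=0 decouples.
∂C/∂x = -12(x - 4)(x - 3)(x + 4) = 0 at x ∈ {-4, 3, 4}; ∂C/∂y = -12y(y - 3)(y + 4) = 0 at y ∈ {-4, 0, 3}.
The Hessian is diagonal: diag(C_xx, C_yy). Second derivatives: C_xx(-4)=-672, C_xx(3)=84, C_xx(4)=-96; C_yy(-4)=-336, C_yy(0)=144, C_yy(3)=-252.
Local minima occur where both diagonal entries positive: (3, 0). Count: 1.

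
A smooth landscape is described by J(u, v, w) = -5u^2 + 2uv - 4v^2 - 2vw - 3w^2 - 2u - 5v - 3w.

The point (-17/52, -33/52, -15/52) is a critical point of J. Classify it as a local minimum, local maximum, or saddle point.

The Hessian is constant: H = [[-10, 2, 0], [2, -8, -2], [0, -2, -6]].
Leading principal minors: Δ₁ = -10, Δ₂ = 76, Δ₃ = -416.
The minors alternate sign starting negative (−, +, −), so H is negative definite: a local maximum.

local maximum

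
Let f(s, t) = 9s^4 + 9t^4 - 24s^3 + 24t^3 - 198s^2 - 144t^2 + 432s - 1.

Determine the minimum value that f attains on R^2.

f(s,t) separates as P(s) + Q(t) − 1, so its minimum is min P + min Q − 1.
P'(s) = 36(s - 4)(s - 1)(s + 3) vanishes at s ∈ {-3, 1, 4}; Q'(t) = 36t(t - 2)(t + 4) vanishes at t ∈ {-4, 0, 2}.
Local minima of P (where P''>0): P(-3)=-1701, P(4)=-672. Local minima of Q: Q(-4)=-1536, Q(2)=-240.
So the global minimum of f is P(-3) + Q(-4) − 1 = -1701 − 1536 − 1 = -3238, attained at (-3, -4).

-3238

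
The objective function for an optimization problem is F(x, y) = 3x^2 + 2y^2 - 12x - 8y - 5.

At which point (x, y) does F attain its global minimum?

(2, 2)

F(x,y) separates as P(x) + Q(y) − 5, so its minimum is min P + min Q − 5.
P'(x) = 6x - 12 vanishes at x ∈ {2}; Q'(y) = 4y - 8 vanishes at y ∈ {2}.
Local minima of P (where P''>0): P(2)=-12. Local minima of Q: Q(2)=-8.
So the global minimum of F is P(2) + Q(2) − 5 = -12 − 8 − 5 = -25, attained at (2, 2).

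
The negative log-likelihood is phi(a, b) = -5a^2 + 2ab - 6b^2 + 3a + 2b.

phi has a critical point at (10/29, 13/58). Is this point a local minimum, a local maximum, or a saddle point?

local maximum

The Hessian of phi is constant: H = [[-10, 2], [2, -12]].
det(H) = (-10)·(-12) − 2² = 116.
det(H) > 0 and tr(H) = -22 < 0, so H is negative definite and the point is a local maximum.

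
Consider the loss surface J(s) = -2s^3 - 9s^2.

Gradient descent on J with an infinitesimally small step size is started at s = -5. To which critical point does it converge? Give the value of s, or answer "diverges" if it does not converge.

J'(s) = -6s(s + 3), so J'(-5) = -60.
Gradient descent moves in the -J' direction, i.e. s is increasing.
The nearest critical point in that direction is s = -3, where J'' = 18 > 0 (a local minimum). The iterate converges there.

-3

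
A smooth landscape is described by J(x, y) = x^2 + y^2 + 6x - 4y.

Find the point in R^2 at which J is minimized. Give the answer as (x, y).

(-3, 2)

J(x,y) separates as P(x) + Q(y), so its minimum is min P + min Q.
P'(x) = 2x + 6 vanishes at x ∈ {-3}; Q'(y) = 2y - 4 vanishes at y ∈ {2}.
Local minima of P (where P''>0): P(-3)=-9. Local minima of Q: Q(2)=-4.
So the global minimum of J is P(-3) + Q(2) = -9 − 4 = -13, attained at (-3, 2).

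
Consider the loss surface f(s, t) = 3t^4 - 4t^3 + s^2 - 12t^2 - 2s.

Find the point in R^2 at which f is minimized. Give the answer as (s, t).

(1, 2)

f(s,t) separates as P(s) + Q(t), so its minimum is min P + min Q.
P'(s) = 2s - 2 vanishes at s ∈ {1}; Q'(t) = 12t(t - 2)(t + 1) vanishes at t ∈ {-1, 0, 2}.
Local minima of P (where P''>0): P(1)=-1. Local minima of Q: Q(-1)=-5, Q(2)=-32.
So the global minimum of f is P(1) + Q(2) = -1 − 32 = -33, attained at (1, 2).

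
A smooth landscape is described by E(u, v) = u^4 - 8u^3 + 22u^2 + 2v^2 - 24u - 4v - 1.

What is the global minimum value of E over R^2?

E(u,v) separates as P(u) + Q(v) − 1, so its minimum is min P + min Q − 1.
P'(u) = 4(u - 3)(u - 2)(u - 1) vanishes at u ∈ {1, 2, 3}; Q'(v) = 4v - 4 vanishes at v ∈ {1}.
Local minima of P (where P''>0): P(1)=-9, P(3)=-9. Local minima of Q: Q(1)=-2.
So the global minimum of E is P(1) + Q(1) − 1 = -9 − 2 − 1 = -12, attained at (1, 1).

-12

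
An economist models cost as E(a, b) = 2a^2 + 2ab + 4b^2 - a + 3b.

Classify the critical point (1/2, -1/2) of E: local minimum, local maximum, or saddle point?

The Hessian of E is constant: H = [[4, 2], [2, 8]].
det(H) = 4·8 − 2² = 28.
det(H) > 0 and tr(H) = 12 > 0, so H is positive definite and the point is a local minimum.

local minimum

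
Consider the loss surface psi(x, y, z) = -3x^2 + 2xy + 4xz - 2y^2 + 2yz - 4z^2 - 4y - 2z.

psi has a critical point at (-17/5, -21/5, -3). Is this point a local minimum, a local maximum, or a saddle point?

local maximum

The Hessian is constant: H = [[-6, 2, 4], [2, -4, 2], [4, 2, -8]].
Leading principal minors: Δ₁ = -6, Δ₂ = 20, Δ₃ = -40.
The minors alternate sign starting negative (−, +, −), so H is negative definite: a local maximum.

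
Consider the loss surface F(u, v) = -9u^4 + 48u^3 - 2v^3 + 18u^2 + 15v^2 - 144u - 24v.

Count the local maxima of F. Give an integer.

2

F separates as a function of u plus a function of v, so ∇F=0 decouples.
∂F/∂u = -36(u - 4)(u - 1)(u + 1) = 0 at u ∈ {-1, 1, 4}; ∂F/∂v = -6(v - 4)(v - 1) = 0 at v ∈ {1, 4}.
The Hessian is diagonal: diag(F_uu, F_vv). Second derivatives: F_uu(-1)=-360, F_uu(1)=216, F_uu(4)=-540; F_vv(1)=18, F_vv(4)=-18.
Local maxima occur where both diagonal entries negative: (-1, 4), (4, 4). Count: 2.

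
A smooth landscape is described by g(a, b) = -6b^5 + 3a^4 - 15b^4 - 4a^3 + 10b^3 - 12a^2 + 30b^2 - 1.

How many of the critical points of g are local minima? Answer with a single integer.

4

g separates as a function of a plus a function of b, so ∇g=0 decouples.
∂g/∂a = 12a(a - 2)(a + 1) = 0 at a ∈ {-1, 0, 2}; ∂g/∂b = -30b(b - 1)(b + 1)(b + 2) = 0 at b ∈ {-2, -1, 0, 1}.
The Hessian is diagonal: diag(g_aa, g_bb). Second derivatives: g_aa(-1)=36, g_aa(0)=-24, g_aa(2)=72; g_bb(-2)=180, g_bb(-1)=-60, g_bb(0)=60, g_bb(1)=-180.
Local minima occur where both diagonal entries positive: (-1, -2), (-1, 0), (2, -2), (2, 0). Count: 4.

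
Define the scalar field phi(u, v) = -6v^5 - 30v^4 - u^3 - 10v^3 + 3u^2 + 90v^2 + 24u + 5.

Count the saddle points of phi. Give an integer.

4

phi separates as a function of u plus a function of v, so ∇phi=0 decouples.
∂phi/∂u = -3(u - 4)(u + 2) = 0 at u ∈ {-2, 4}; ∂phi/∂v = -30v(v - 1)(v + 2)(v + 3) = 0 at v ∈ {-3, -2, 0, 1}.
The Hessian is diagonal: diag(phi_uu, phi_vv). Second derivatives: phi_uu(-2)=18, phi_uu(4)=-18; phi_vv(-3)=360, phi_vv(-2)=-180, phi_vv(0)=180, phi_vv(1)=-360.
Saddle points occur where the two diagonal entries have opposite signs: (-2, -2), (-2, 1), (4, -3), (4, 0). Count: 4.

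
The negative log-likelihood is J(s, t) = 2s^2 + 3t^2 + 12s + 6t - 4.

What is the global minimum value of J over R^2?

-25

J(s,t) separates as P(s) + Q(t) − 4, so its minimum is min P + min Q − 4.
P'(s) = 4s + 12 vanishes at s ∈ {-3}; Q'(t) = 6(t + 1) vanishes at t ∈ {-1}.
Local minima of P (where P''>0): P(-3)=-18. Local minima of Q: Q(-1)=-3.
So the global minimum of J is P(-3) + Q(-1) − 4 = -18 − 3 − 4 = -25, attained at (-3, -1).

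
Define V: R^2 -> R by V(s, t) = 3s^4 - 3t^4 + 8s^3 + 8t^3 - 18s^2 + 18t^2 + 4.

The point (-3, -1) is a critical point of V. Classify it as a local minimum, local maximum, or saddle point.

saddle point

The mixed partial ∂²V/∂s∂t is 0, so the Hessian at any point is diag(V_ss, V_tt) = diag(12(3s^2 + 4s - 3), 12(-3t^2 + 4t + 3)).
At (-3, -1): H = diag(144, -48).
The eigenvalues have opposite signs, so H is indefinite: a saddle point.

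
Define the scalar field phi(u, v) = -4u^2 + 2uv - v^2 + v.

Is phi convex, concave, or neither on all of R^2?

concave

phi is quadratic, so its Hessian is the constant matrix H = [[-8, 2], [2, -2]].
det(H) = 12, tr(H) = -10.
det(H) > 0 and tr(H) < 0, so H is negative definite everywhere: concave.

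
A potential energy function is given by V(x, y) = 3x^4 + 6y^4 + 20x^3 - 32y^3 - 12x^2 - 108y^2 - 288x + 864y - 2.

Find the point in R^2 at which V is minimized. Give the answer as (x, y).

(2, -3)

V(x,y) separates as P(x) + Q(y) − 2, so its minimum is min P + min Q − 2.
P'(x) = 12(x - 2)(x + 3)(x + 4) vanishes at x ∈ {-4, -3, 2}; Q'(y) = 24(y - 4)(y - 3)(y + 3) vanishes at y ∈ {-3, 3, 4}.
Local minima of P (where P''>0): P(-4)=448, P(2)=-416. Local minima of Q: Q(-3)=-2214, Q(4)=1216.
So the global minimum of V is P(2) + Q(-3) − 2 = -416 − 2214 − 2 = -2632, attained at (2, -3).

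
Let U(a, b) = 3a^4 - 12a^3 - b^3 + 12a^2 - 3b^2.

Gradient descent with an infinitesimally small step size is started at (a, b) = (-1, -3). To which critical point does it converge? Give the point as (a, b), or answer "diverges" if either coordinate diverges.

(0, -2)

U is separable, so gradient descent decouples: a follows -∂U/∂a, b follows -∂U/∂b.
∂U/∂a = 12a(a - 2)(a - 1); at a=-1 this is -72, so a increases.
∂U/∂b = -3b(b + 2); at b=-3 this is -9, so b increases.
a converges to its nearest critical value 0 (a local min of the a-part); b converges to -2. The iterate converges to (0, -2).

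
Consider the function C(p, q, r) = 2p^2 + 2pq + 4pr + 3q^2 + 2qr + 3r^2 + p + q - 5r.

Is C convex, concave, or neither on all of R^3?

C is quadratic, so its Hessian is the constant matrix H = [[4, 2, 4], [2, 6, 2], [4, 2, 6]].
Leading principal minors: 4, 20, 40.
All positive ⇒ H ≻ 0 ⇒ convex.

convex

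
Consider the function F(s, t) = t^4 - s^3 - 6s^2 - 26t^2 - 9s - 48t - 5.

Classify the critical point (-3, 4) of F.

The mixed partial ∂²F/∂s∂t is 0, so the Hessian at any point is diag(F_ss, F_tt) = diag(-6(s + 2), 4(3t^2 - 13)).
At (-3, 4): H = diag(6, 140).
Both eigenvalues are positive, so H is positive definite: a local minimum.

local minimum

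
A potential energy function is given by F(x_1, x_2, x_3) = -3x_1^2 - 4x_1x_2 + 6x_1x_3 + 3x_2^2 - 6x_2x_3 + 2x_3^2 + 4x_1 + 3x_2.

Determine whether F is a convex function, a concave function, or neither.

neither

F is quadratic, so its Hessian is the constant matrix H = [[-6, -4, 6], [-4, 6, -6], [6, -6, 4]].
Leading principal minors: -6, -52, 80.
Neither pattern holds ⇒ H is indefinite ⇒ neither convex nor concave.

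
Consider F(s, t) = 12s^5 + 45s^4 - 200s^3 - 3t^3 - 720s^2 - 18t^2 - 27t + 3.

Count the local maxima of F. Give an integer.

F separates as a function of s plus a function of t, so ∇F=0 decouples.
∂F/∂s = 60s(s - 3)(s + 2)(s + 4) = 0 at s ∈ {-4, -2, 0, 3}; ∂F/∂t = -9(t + 1)(t + 3) = 0 at t ∈ {-3, -1}.
The Hessian is diagonal: diag(F_ss, F_tt). Second derivatives: F_ss(-4)=-3360, F_ss(-2)=1200, F_ss(0)=-1440, F_ss(3)=6300; F_tt(-3)=18, F_tt(-1)=-18.
Local maxima occur where both diagonal entries negative: (-4, -1), (0, -1). Count: 2.

2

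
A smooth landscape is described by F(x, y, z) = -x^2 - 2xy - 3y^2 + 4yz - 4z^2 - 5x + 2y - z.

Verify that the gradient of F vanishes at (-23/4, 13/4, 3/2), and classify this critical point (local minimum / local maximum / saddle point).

local maximum

∇F = (-2x - 2y - 5, -2x - 6y + 4z + 2, 4y - 8z - 1); substituting (-23/4, 13/4, 3/2) gives ∇F = (0, 0, 0), so (-23/4, 13/4, 3/2) is indeed a critical point.
The Hessian is constant: H = [[-2, -2, 0], [-2, -6, 4], [0, 4, -8]].
Leading principal minors: Δ₁ = -2, Δ₂ = 8, Δ₃ = -32.
The minors alternate sign starting negative (−, +, −), so H is negative definite: a local maximum.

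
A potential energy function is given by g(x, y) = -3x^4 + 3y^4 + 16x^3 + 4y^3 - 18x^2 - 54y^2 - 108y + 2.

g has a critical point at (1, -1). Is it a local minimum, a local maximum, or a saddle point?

The mixed partial ∂²g/∂x∂y is 0, so the Hessian at any point is diag(g_xx, g_yy) = diag(12(-3x^2 + 8x - 3), 12(3y^2 + 2y - 9)).
At (1, -1): H = diag(24, -96).
The eigenvalues have opposite signs, so H is indefinite: a saddle point.

saddle point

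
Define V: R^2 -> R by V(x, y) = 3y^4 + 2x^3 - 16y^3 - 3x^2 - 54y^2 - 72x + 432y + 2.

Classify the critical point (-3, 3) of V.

The mixed partial ∂²V/∂x∂y is 0, so the Hessian at any point is diag(V_xx, V_yy) = diag(6(2x - 1), 12(3y^2 - 8y - 9)).
At (-3, 3): H = diag(-42, -72).
Both eigenvalues are negative, so H is negative definite: a local maximum.

local maximum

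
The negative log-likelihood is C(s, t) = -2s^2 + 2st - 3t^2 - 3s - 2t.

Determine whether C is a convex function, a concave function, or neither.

C is quadratic, so its Hessian is the constant matrix H = [[-4, 2], [2, -6]].
det(H) = 20, tr(H) = -10.
det(H) > 0 and tr(H) < 0, so H is negative definite everywhere: concave.

concave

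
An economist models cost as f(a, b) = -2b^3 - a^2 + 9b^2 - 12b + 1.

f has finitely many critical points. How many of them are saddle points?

1

f separates as a function of a plus a function of b, so ∇f=0 decouples.
∂f/∂a = -2a = 0 at a ∈ {0}; ∂f/∂b = -6(b - 2)(b - 1) = 0 at b ∈ {1, 2}.
The Hessian is diagonal: diag(f_aa, f_bb). Second derivatives: f_aa(0)=-2; f_bb(1)=6, f_bb(2)=-6.
Saddle points occur where the two diagonal entries have opposite signs: (0, 1). Count: 1.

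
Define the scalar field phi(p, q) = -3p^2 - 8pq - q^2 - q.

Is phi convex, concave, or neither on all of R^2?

phi is quadratic, so its Hessian is the constant matrix H = [[-6, -8], [-8, -2]].
det(H) = -52, tr(H) = -8.
det(H) < 0, so H is indefinite: neither convex nor concave.

neither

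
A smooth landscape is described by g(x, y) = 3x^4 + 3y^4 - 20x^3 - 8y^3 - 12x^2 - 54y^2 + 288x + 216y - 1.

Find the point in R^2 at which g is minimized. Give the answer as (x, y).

g(x,y) separates as P(x) + Q(y) − 1, so its minimum is min P + min Q − 1.
P'(x) = 12(x - 4)(x - 3)(x + 2) vanishes at x ∈ {-2, 3, 4}; Q'(y) = 12(y - 3)(y - 2)(y + 3) vanishes at y ∈ {-3, 2, 3}.
Local minima of P (where P''>0): P(-2)=-416, P(4)=448. Local minima of Q: Q(-3)=-675, Q(3)=189.
So the global minimum of g is P(-2) + Q(-3) − 1 = -416 − 675 − 1 = -1092, attained at (-2, -3).

(-2, -3)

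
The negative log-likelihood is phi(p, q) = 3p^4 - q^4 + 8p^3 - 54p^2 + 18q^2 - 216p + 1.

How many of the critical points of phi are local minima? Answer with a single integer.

2

phi separates as a function of p plus a function of q, so ∇phi=0 decouples.
∂phi/∂p = 12(p - 3)(p + 2)(p + 3) = 0 at p ∈ {-3, -2, 3}; ∂phi/∂q = -4q(q - 3)(q + 3) = 0 at q ∈ {-3, 0, 3}.
The Hessian is diagonal: diag(phi_pp, phi_qq). Second derivatives: phi_pp(-3)=72, phi_pp(-2)=-60, phi_pp(3)=360; phi_qq(-3)=-72, phi_qq(0)=36, phi_qq(3)=-72.
Local minima occur where both diagonal entries positive: (-3, 0), (3, 0). Count: 2.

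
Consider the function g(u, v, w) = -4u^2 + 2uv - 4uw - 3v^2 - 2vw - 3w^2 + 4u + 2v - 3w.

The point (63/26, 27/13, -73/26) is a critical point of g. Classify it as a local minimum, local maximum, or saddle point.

The Hessian is constant: H = [[-8, 2, -4], [2, -6, -2], [-4, -2, -6]].
Leading principal minors: Δ₁ = -8, Δ₂ = 44, Δ₃ = -104.
The minors alternate sign starting negative (−, +, −), so H is negative definite: a local maximum.

local maximum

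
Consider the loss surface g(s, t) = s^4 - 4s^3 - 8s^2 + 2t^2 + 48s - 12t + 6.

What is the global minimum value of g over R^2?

g(s,t) separates as P(s) + Q(t) + 6, so its minimum is min P + min Q + 6.
P'(s) = 4(s - 3)(s - 2)(s + 2) vanishes at s ∈ {-2, 2, 3}; Q'(t) = 4(t - 3) vanishes at t ∈ {3}.
Local minima of P (where P''>0): P(-2)=-80, P(3)=45. Local minima of Q: Q(3)=-18.
So the global minimum of g is P(-2) + Q(3) + 6 = -80 − 18 + 6 = -92, attained at (-2, 3).

-92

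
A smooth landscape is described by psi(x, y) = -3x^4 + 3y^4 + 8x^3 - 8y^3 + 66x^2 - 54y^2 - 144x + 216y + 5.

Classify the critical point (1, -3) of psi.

The mixed partial ∂²psi/∂x∂y is 0, so the Hessian at any point is diag(psi_xx, psi_yy) = diag(12(-3x^2 + 4x + 11), 12(3y^2 - 4y - 9)).
At (1, -3): H = diag(144, 360).
Both eigenvalues are positive, so H is positive definite: a local minimum.

local minimum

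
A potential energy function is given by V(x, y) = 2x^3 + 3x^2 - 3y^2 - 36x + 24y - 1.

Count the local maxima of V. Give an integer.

1

V separates as a function of x plus a function of y, so ∇V=0 decouples.
∂V/∂x = 6(x - 2)(x + 3) = 0 at x ∈ {-3, 2}; ∂V/∂y = -6(y - 4) = 0 at y ∈ {4}.
The Hessian is diagonal: diag(V_xx, V_yy). Second derivatives: V_xx(-3)=-30, V_xx(2)=30; V_yy(4)=-6.
Local maxima occur where both diagonal entries negative: (-3, 4). Count: 1.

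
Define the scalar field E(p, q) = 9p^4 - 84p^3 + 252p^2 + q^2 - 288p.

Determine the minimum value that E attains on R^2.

E(p,q) separates as A(p) + B(q), so its minimum is min A + min B.
A'(p) = 36(p - 4)(p - 2)(p - 1) vanishes at p ∈ {1, 2, 4}; B'(q) = 2q vanishes at q ∈ {0}.
Local minima of A (where A''>0): A(1)=-111, A(4)=-192. Local minima of B: B(0)=0.
So the global minimum of E is A(4) + B(0) = -192 + 0 = -192, attained at (4, 0).

-192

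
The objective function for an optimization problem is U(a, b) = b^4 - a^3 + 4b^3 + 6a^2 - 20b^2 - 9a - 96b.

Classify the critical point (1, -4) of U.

The mixed partial ∂²U/∂a∂b is 0, so the Hessian at any point is diag(U_aa, U_bb) = diag(6(-a + 2), 4(3b^2 + 6b - 10)).
At (1, -4): H = diag(6, 56).
Both eigenvalues are positive, so H is positive definite: a local minimum.

local minimum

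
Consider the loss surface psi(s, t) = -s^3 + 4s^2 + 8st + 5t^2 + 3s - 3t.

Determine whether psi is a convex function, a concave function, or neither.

neither

The term -s^3 is cubic, so the Hessian is not constant.
∂²psi/∂s² = -6s + 8, which takes both signs as s varies (negative for sufficiently large s). A diagonal entry of the Hessian changing sign means the Hessian is neither positive- nor negative-semidefinite on all of R^2.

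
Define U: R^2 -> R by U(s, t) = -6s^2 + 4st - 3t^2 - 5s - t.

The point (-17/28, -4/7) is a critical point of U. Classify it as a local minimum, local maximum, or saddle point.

local maximum

The Hessian of U is constant: H = [[-12, 4], [4, -6]].
det(H) = (-12)·(-6) − 4² = 56.
det(H) > 0 and tr(H) = -18 < 0, so H is negative definite and the point is a local maximum.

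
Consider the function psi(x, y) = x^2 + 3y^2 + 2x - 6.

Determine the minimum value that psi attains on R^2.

psi(x,y) separates as P(x) + Q(y) − 6, so its minimum is min P + min Q − 6.
P'(x) = 2x + 2 vanishes at x ∈ {-1}; Q'(y) = 6y vanishes at y ∈ {0}.
Local minima of P (where P''>0): P(-1)=-1. Local minima of Q: Q(0)=0.
So the global minimum of psi is P(-1) + Q(0) − 6 = -1 + 0 − 6 = -7, attained at (-1, 0).

-7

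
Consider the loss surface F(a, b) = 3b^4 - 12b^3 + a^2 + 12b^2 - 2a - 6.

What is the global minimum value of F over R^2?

F(a,b) separates as P(a) + Q(b) − 6, so its minimum is min P + min Q − 6.
P'(a) = 2a - 2 vanishes at a ∈ {1}; Q'(b) = 12b(b - 2)(b - 1) vanishes at b ∈ {0, 1, 2}.
Local minima of P (where P''>0): P(1)=-1. Local minima of Q: Q(0)=0, Q(2)=0.
So the global minimum of F is P(1) + Q(0) − 6 = -1 + 0 − 6 = -7, attained at (1, 0).

-7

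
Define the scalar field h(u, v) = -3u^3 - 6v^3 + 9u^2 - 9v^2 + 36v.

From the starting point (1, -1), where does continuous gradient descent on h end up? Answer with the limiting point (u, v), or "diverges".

h is separable, so gradient descent decouples: u follows -∂h/∂u, v follows -∂h/∂v.
∂h/∂u = -9u(u - 2); at u=1 this is 9, so u decreases.
∂h/∂v = -18(v - 1)(v + 2); at v=-1 this is 36, so v decreases.
u converges to its nearest critical value 0 (a local min of the u-part); v converges to -2. The iterate converges to (0, -2).

(0, -2)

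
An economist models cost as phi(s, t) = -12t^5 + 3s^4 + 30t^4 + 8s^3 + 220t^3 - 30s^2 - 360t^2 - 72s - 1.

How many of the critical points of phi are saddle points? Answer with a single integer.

6

phi separates as a function of s plus a function of t, so ∇phi=0 decouples.
∂phi/∂s = 12(s - 2)(s + 1)(s + 3) = 0 at s ∈ {-3, -1, 2}; ∂phi/∂t = -60t(t - 4)(t - 1)(t + 3) = 0 at t ∈ {-3, 0, 1, 4}.
The Hessian is diagonal: diag(phi_ss, phi_tt). Second derivatives: phi_ss(-3)=120, phi_ss(-1)=-72, phi_ss(2)=180; phi_tt(-3)=5040, phi_tt(0)=-720, phi_tt(1)=720, phi_tt(4)=-5040.
Saddle points occur where the two diagonal entries have opposite signs: (-3, 0), (-3, 4), (-1, -3), (-1, 1), (2, 0), (2, 4). Count: 6.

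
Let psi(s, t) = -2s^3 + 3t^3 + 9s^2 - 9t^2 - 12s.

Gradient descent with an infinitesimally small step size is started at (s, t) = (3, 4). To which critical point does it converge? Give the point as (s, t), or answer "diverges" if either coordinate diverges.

diverges

psi is separable, so gradient descent decouples: s follows -∂psi/∂s, t follows -∂psi/∂t.
∂psi/∂s = -6(s - 2)(s - 1); at s=3 this is -12, so s increases.
∂psi/∂t = 9t(t - 2); at t=4 this is 72, so t decreases.
The s-coordinate has no critical point in that direction and runs off to infinity.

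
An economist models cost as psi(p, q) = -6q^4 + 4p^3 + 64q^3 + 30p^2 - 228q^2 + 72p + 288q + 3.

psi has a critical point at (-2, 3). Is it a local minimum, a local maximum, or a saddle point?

The mixed partial ∂²psi/∂p∂q is 0, so the Hessian at any point is diag(psi_pp, psi_qq) = diag(12(2p + 5), 24(-3q^2 + 16q - 19)).
At (-2, 3): H = diag(12, 48).
Both eigenvalues are positive, so H is positive definite: a local minimum.

local minimum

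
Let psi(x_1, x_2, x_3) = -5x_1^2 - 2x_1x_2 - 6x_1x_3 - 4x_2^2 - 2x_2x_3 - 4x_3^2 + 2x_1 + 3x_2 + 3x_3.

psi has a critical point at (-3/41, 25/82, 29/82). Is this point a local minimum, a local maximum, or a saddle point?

The Hessian is constant: H = [[-10, -2, -6], [-2, -8, -2], [-6, -2, -8]].
Leading principal minors: Δ₁ = -10, Δ₂ = 76, Δ₃ = -328.
The minors alternate sign starting negative (−, +, −), so H is negative definite: a local maximum.

local maximum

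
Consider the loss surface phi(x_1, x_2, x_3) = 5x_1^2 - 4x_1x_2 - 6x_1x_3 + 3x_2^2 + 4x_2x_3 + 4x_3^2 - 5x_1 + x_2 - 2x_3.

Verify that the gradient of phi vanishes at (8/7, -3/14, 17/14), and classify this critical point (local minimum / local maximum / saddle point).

local minimum

∇phi = (10x_1 - 4x_2 - 6x_3 - 5, -4x_1 + 6x_2 + 4x_3 + 1, -6x_1 + 4x_2 + 8x_3 - 2); substituting (8/7, -3/14, 17/14) gives ∇phi = (0, 0, 0), so (8/7, -3/14, 17/14) is indeed a critical point.
The Hessian is constant: H = [[10, -4, -6], [-4, 6, 4], [-6, 4, 8]].
Leading principal minors: Δ₁ = 10, Δ₂ = 44, Δ₃ = 168.
All leading minors are positive, so H is positive definite: a local minimum.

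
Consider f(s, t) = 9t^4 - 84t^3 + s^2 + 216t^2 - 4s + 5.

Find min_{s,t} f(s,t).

f(s,t) separates as P(s) + Q(t) + 5, so its minimum is min P + min Q + 5.
P'(s) = 2s - 4 vanishes at s ∈ {2}; Q'(t) = 36t(t - 4)(t - 3) vanishes at t ∈ {0, 3, 4}.
Local minima of P (where P''>0): P(2)=-4. Local minima of Q: Q(0)=0, Q(4)=384.
So the global minimum of f is P(2) + Q(0) + 5 = -4 + 0 + 5 = 1, attained at (2, 0).

1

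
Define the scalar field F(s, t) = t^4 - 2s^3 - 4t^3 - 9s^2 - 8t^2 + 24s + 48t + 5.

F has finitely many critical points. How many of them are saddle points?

F separates as a function of s plus a function of t, so ∇F=0 decouples.
∂F/∂s = -6(s - 1)(s + 4) = 0 at s ∈ {-4, 1}; ∂F/∂t = 4(t - 3)(t - 2)(t + 2) = 0 at t ∈ {-2, 2, 3}.
The Hessian is diagonal: diag(F_ss, F_tt). Second derivatives: F_ss(-4)=30, F_ss(1)=-30; F_tt(-2)=80, F_tt(2)=-16, F_tt(3)=20.
Saddle points occur where the two diagonal entries have opposite signs: (-4, 2), (1, -2), (1, 3). Count: 3.

3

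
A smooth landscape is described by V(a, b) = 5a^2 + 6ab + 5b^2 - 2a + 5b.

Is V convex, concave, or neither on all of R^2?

V is quadratic, so its Hessian is the constant matrix H = [[10, 6], [6, 10]].
det(H) = 64, tr(H) = 20.
det(H) > 0 and tr(H) > 0, so H is positive definite everywhere: convex.

convex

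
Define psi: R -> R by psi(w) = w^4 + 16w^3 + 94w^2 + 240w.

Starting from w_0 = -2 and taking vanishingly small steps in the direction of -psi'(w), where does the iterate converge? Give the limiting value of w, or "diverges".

psi'(w) = 4(w + 3)(w + 4)(w + 5), so psi'(-2) = 24.
Gradient descent moves in the -psi' direction, i.e. w is decreasing.
The nearest critical point in that direction is w = -3, where psi'' = 8 > 0 (a local minimum). The iterate converges there.

-3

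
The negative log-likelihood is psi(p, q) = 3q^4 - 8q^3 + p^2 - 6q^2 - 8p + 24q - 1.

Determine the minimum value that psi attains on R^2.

psi(p,q) separates as A(p) + B(q) − 1, so its minimum is min A + min B − 1.
A'(p) = 2p - 8 vanishes at p ∈ {4}; B'(q) = 12(q - 2)(q - 1)(q + 1) vanishes at q ∈ {-1, 1, 2}.
Local minima of A (where A''>0): A(4)=-16. Local minima of B: B(-1)=-19, B(2)=8.
So the global minimum of psi is A(4) + B(-1) − 1 = -16 − 19 − 1 = -36, attained at (4, -1).

-36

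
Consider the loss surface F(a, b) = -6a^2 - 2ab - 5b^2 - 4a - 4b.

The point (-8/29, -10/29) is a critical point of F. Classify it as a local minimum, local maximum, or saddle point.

The Hessian of F is constant: H = [[-12, -2], [-2, -10]].
det(H) = (-12)·(-10) − (-2)² = 116.
det(H) > 0 and tr(H) = -22 < 0, so H is negative definite and the point is a local maximum.

local maximum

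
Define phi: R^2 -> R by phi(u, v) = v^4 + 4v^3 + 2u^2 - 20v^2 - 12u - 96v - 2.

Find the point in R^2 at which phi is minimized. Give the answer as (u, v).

(3, 3)

phi(u,v) separates as P(u) + Q(v) − 2, so its minimum is min P + min Q − 2.
P'(u) = 4u - 12 vanishes at u ∈ {3}; Q'(v) = 4(v - 3)(v + 2)(v + 4) vanishes at v ∈ {-4, -2, 3}.
Local minima of P (where P''>0): P(3)=-18. Local minima of Q: Q(-4)=64, Q(3)=-279.
So the global minimum of phi is P(3) + Q(3) − 2 = -18 − 279 − 2 = -299, attained at (3, 3).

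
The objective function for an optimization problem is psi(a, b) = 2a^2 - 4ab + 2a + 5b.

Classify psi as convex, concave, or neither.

neither

psi is quadratic, so its Hessian is the constant matrix H = [[4, -4], [-4, 0]].
det(H) = -16, tr(H) = 4.
det(H) < 0, so H is indefinite: neither convex nor concave.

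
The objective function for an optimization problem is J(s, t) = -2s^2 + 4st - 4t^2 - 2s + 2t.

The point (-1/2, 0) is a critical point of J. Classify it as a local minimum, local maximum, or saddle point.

The Hessian of J is constant: H = [[-4, 4], [4, -8]].
det(H) = (-4)·(-8) − 4² = 16.
det(H) > 0 and tr(H) = -12 < 0, so H is negative definite and the point is a local maximum.

local maximum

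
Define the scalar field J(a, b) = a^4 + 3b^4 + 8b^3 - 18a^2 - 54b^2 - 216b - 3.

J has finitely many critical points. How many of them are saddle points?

J separates as a function of a plus a function of b, so ∇J=0 decouples.
∂J/∂a = 4a(a - 3)(a + 3) = 0 at a ∈ {-3, 0, 3}; ∂J/∂b = 12(b - 3)(b + 2)(b + 3) = 0 at b ∈ {-3, -2, 3}.
The Hessian is diagonal: diag(J_aa, J_bb). Second derivatives: J_aa(-3)=72, J_aa(0)=-36, J_aa(3)=72; J_bb(-3)=72, J_bb(-2)=-60, J_bb(3)=360.
Saddle points occur where the two diagonal entries have opposite signs: (-3, -2), (0, -3), (0, 3), (3, -2). Count: 4.

4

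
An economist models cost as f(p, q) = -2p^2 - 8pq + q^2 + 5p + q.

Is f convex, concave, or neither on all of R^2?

neither

f is quadratic, so its Hessian is the constant matrix H = [[-4, -8], [-8, 2]].
det(H) = -72, tr(H) = -2.
det(H) < 0, so H is indefinite: neither convex nor concave.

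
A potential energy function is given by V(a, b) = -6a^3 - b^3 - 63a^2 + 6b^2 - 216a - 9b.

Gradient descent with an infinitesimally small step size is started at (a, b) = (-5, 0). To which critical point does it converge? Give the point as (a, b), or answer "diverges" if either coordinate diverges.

(-4, 1)

V is separable, so gradient descent decouples: a follows -∂V/∂a, b follows -∂V/∂b.
∂V/∂a = -18(a + 3)(a + 4); at a=-5 this is -36, so a increases.
∂V/∂b = -3(b - 3)(b - 1); at b=0 this is -9, so b increases.
a converges to its nearest critical value -4 (a local min of the a-part); b converges to 1. The iterate converges to (-4, 1).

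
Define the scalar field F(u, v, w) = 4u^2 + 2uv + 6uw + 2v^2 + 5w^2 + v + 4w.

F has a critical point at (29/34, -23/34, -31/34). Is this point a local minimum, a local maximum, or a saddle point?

local minimum

The Hessian is constant: H = [[8, 2, 6], [2, 4, 0], [6, 0, 10]].
Leading principal minors: Δ₁ = 8, Δ₂ = 28, Δ₃ = 136.
All leading minors are positive, so H is positive definite: a local minimum.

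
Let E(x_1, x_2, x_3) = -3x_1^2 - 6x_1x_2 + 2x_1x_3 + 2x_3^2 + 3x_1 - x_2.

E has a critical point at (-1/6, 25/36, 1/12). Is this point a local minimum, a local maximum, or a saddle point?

saddle point

The Hessian is constant: H = [[-6, -6, 2], [-6, 0, 0], [2, 0, 4]].
Leading principal minors: Δ₁ = -6, Δ₂ = -36, Δ₃ = -144.
The minors fit neither the all-positive nor the alternating-sign pattern, so H is indefinite: a saddle point.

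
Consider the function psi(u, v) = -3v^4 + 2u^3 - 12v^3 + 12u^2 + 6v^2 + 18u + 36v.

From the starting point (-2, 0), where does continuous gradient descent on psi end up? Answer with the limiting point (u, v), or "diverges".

psi is separable, so gradient descent decouples: u follows -∂psi/∂u, v follows -∂psi/∂v.
∂psi/∂u = 6(u + 1)(u + 3); at u=-2 this is -6, so u increases.
∂psi/∂v = -12(v - 1)(v + 1)(v + 3); at v=0 this is 36, so v decreases.
u converges to its nearest critical value -1 (a local min of the u-part); v converges to -1. The iterate converges to (-1, -1).

(-1, -1)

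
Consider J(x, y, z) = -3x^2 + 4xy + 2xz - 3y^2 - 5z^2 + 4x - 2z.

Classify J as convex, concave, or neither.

concave

J is quadratic, so its Hessian is the constant matrix H = [[-6, 4, 2], [4, -6, 0], [2, 0, -10]].
Leading principal minors: -6, 20, -176.
Signs alternate −, +, − ⇒ H ≺ 0 ⇒ concave.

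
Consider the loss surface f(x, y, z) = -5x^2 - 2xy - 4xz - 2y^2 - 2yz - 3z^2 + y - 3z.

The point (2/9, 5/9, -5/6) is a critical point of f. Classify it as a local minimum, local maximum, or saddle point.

local maximum

The Hessian is constant: H = [[-10, -2, -4], [-2, -4, -2], [-4, -2, -6]].
Leading principal minors: Δ₁ = -10, Δ₂ = 36, Δ₃ = -144.
The minors alternate sign starting negative (−, +, −), so H is negative definite: a local maximum.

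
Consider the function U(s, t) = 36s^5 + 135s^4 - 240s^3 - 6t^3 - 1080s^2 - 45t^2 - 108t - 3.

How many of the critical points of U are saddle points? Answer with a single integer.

4

U separates as a function of s plus a function of t, so ∇U=0 decouples.
∂U/∂s = 180s(s - 2)(s + 2)(s + 3) = 0 at s ∈ {-3, -2, 0, 2}; ∂U/∂t = -18(t + 2)(t + 3) = 0 at t ∈ {-3, -2}.
The Hessian is diagonal: diag(U_ss, U_tt). Second derivatives: U_ss(-3)=-2700, U_ss(-2)=1440, U_ss(0)=-2160, U_ss(2)=7200; U_tt(-3)=18, U_tt(-2)=-18.
Saddle points occur where the two diagonal entries have opposite signs: (-3, -3), (-2, -2), (0, -3), (2, -2). Count: 4.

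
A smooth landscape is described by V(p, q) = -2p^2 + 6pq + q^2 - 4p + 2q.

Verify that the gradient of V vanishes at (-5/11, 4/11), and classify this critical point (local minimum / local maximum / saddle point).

∇V = (-4p + 6q - 4, 6p + 2q + 2); substituting (-5/11, 4/11) gives ∇V = (0, 0), so (-5/11, 4/11) is indeed a critical point.
The Hessian of V is constant: H = [[-4, 6], [6, 2]].
det(H) = (-4)·2 − 6² = -44.
Since det(H) < 0, H is indefinite and the critical point is a saddle point.

saddle point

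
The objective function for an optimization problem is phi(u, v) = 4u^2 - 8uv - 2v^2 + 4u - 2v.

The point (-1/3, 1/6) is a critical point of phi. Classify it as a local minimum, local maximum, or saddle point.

saddle point

The Hessian of phi is constant: H = [[8, -8], [-8, -4]].
det(H) = 8·(-4) − (-8)² = -96.
Since det(H) < 0, H is indefinite and the critical point is a saddle point.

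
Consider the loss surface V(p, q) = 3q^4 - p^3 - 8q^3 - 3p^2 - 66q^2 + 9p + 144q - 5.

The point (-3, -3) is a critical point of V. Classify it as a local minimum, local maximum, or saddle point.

local minimum

The mixed partial ∂²V/∂p∂q is 0, so the Hessian at any point is diag(V_pp, V_qq) = diag(-6(p + 1), 12(3q^2 - 4q - 11)).
At (-3, -3): H = diag(12, 336).
Both eigenvalues are positive, so H is positive definite: a local minimum.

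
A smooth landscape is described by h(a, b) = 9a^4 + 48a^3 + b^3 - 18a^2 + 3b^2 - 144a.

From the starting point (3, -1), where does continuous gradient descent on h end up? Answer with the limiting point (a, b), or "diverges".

h is separable, so gradient descent decouples: a follows -∂h/∂a, b follows -∂h/∂b.
∂h/∂a = 36(a - 1)(a + 1)(a + 4); at a=3 this is 2016, so a decreases.
∂h/∂b = 3b(b + 2); at b=-1 this is -3, so b increases.
a converges to its nearest critical value 1 (a local min of the a-part); b converges to 0. The iterate converges to (1, 0).

(1, 0)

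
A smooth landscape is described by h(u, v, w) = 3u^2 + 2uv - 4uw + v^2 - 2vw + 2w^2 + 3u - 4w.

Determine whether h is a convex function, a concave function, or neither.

convex

h is quadratic, so its Hessian is the constant matrix H = [[6, 2, -4], [2, 2, -2], [-4, -2, 4]].
Leading principal minors: 6, 8, 8.
All positive ⇒ H ≻ 0 ⇒ convex.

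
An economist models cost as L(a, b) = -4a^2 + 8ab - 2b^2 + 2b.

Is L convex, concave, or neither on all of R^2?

neither

L is quadratic, so its Hessian is the constant matrix H = [[-8, 8], [8, -4]].
det(H) = -32, tr(H) = -12.
det(H) < 0, so H is indefinite: neither convex nor concave.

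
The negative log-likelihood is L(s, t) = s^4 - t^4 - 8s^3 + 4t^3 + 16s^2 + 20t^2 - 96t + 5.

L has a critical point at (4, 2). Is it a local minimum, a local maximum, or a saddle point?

The mixed partial ∂²L/∂s∂t is 0, so the Hessian at any point is diag(L_ss, L_tt) = diag(4(3s^2 - 12s + 8), 4(-3t^2 + 6t + 10)).
At (4, 2): H = diag(32, 40).
Both eigenvalues are positive, so H is positive definite: a local minimum.

local minimum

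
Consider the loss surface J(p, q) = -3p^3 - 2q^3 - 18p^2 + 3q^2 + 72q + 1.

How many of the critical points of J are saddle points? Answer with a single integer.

J separates as a function of p plus a function of q, so ∇J=0 decouples.
∂J/∂p = -9p(p + 4) = 0 at p ∈ {-4, 0}; ∂J/∂q = -6(q - 4)(q + 3) = 0 at q ∈ {-3, 4}.
The Hessian is diagonal: diag(J_pp, J_qq). Second derivatives: J_pp(-4)=36, J_pp(0)=-36; J_qq(-3)=42, J_qq(4)=-42.
Saddle points occur where the two diagonal entries have opposite signs: (-4, 4), (0, -3). Count: 2.

2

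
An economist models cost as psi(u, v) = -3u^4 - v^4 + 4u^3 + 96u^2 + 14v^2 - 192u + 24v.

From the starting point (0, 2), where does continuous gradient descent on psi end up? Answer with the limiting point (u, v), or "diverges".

psi is separable, so gradient descent decouples: u follows -∂psi/∂u, v follows -∂psi/∂v.
∂psi/∂u = -12(u - 4)(u - 1)(u + 4); at u=0 this is -192, so u increases.
∂psi/∂v = -4(v - 3)(v + 1)(v + 2); at v=2 this is 48, so v decreases.
u converges to its nearest critical value 1 (a local min of the u-part); v converges to -1. The iterate converges to (1, -1).

(1, -1)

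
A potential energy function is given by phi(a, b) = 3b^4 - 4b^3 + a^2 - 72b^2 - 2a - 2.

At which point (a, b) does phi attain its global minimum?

phi(a,b) separates as P(a) + Q(b) − 2, so its minimum is min P + min Q − 2.
P'(a) = 2a - 2 vanishes at a ∈ {1}; Q'(b) = 12b(b - 4)(b + 3) vanishes at b ∈ {-3, 0, 4}.
Local minima of P (where P''>0): P(1)=-1. Local minima of Q: Q(-3)=-297, Q(4)=-640.
So the global minimum of phi is P(1) + Q(4) − 2 = -1 − 640 − 2 = -643, attained at (1, 4).

(1, 4)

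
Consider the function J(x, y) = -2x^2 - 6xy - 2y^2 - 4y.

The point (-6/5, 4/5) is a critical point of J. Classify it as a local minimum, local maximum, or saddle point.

saddle point

The Hessian of J is constant: H = [[-4, -6], [-6, -4]].
det(H) = (-4)·(-4) − (-6)² = -20.
Since det(H) < 0, H is indefinite and the critical point is a saddle point.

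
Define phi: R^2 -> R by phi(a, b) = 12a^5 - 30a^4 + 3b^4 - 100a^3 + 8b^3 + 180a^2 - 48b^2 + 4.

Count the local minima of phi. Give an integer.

phi separates as a function of a plus a function of b, so ∇phi=0 decouples.
∂phi/∂a = 60a(a - 3)(a - 1)(a + 2) = 0 at a ∈ {-2, 0, 1, 3}; ∂phi/∂b = 12b(b - 2)(b + 4) = 0 at b ∈ {-4, 0, 2}.
The Hessian is diagonal: diag(phi_aa, phi_bb). Second derivatives: phi_aa(-2)=-1800, phi_aa(0)=360, phi_aa(1)=-360, phi_aa(3)=1800; phi_bb(-4)=288, phi_bb(0)=-96, phi_bb(2)=144.
Local minima occur where both diagonal entries positive: (0, -4), (0, 2), (3, -4), (3, 2). Count: 4.

4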